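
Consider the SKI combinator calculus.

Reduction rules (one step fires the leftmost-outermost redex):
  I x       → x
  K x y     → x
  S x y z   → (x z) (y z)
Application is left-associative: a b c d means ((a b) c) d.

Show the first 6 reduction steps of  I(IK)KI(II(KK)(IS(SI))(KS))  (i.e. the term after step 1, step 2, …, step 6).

  start: I(IK)KI(II(KK)(IS(SI))(KS))
  step 1: IKKI(II(KK)(IS(SI))(KS))
  step 2: KKI(II(KK)(IS(SI))(KS))
  step 3: K(II(KK)(IS(SI))(KS))
  step 4: K(I(KK)(IS(SI))(KS))
  step 5: K(KK(IS(SI))(KS))
  step 6: K(K(KS))

Answer: after 6 steps: K(K(KS))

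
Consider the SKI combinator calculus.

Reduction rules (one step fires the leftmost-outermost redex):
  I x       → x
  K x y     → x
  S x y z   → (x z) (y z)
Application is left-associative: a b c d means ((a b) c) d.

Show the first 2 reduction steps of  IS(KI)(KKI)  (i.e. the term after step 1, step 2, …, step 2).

  start: IS(KI)(KKI)
  →1  S(KI)(KKI)
  →2  S(KI)K

Answer: after 2 steps: S(KI)K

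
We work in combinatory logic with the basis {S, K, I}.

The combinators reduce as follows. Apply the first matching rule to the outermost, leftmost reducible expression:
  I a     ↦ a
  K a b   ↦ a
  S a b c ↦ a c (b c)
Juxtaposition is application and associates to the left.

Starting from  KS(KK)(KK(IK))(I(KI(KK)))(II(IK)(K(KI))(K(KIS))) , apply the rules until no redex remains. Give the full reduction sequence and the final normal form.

Answer: normal form = K(KI)  (in 8 steps)

Working:
  start: KS(KK)(KK(IK))(I(KI(KK)))(II(IK)(K(KI))(K(KIS)))
  step 1: S(KK(IK))(I(KI(KK)))(II(IK)(K(KI))(K(KIS)))
  step 2: KK(IK)(II(IK)(K(KI))(K(KIS)))(I(KI(KK))(II(IK)(K(KI))(K(KIS))))
  step 3: K(II(IK)(K(KI))(K(KIS)))(I(KI(KK))(II(IK)(K(KI))(K(KIS))))
  step 4: II(IK)(K(KI))(K(KIS))
  step 5: I(IK)(K(KI))(K(KIS))
  step 6: IK(K(KI))(K(KIS))
  step 7: K(K(KI))(K(KIS))
  step 8: K(KI)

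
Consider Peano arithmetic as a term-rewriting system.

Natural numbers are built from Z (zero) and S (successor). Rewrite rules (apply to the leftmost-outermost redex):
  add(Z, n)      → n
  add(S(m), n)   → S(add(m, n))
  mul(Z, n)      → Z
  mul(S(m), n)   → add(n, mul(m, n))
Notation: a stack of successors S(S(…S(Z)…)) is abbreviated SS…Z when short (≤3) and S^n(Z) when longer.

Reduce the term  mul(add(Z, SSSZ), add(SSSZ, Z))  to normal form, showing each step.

  start: mul(add(Z, SSSZ), add(SSSZ, Z))
  →1  mul(SSSZ, add(SSSZ, Z))
  →2  add(add(SSSZ, Z), mul(SSZ, add(SSSZ, Z)))
  →3  add(S(add(SSZ, Z)), mul(SSZ, add(SSSZ, Z)))
  →4  S(add(add(SSZ, Z), mul(SSZ, add(SSSZ, Z))))
  →5  S(add(S(add(SZ, Z)), mul(SSZ, add(SSSZ, Z))))
  →6  S(S(add(add(SZ, Z), mul(SSZ, add(SSSZ, Z)))))
  →7  S(S(add(S(add(Z, Z)), mul(SSZ, add(SSSZ, Z)))))
  →8  S(S(S(add(add(Z, Z), mul(SSZ, add(SSSZ, Z))))))
  →9  S(S(S(add(Z, mul(SSZ, add(SSSZ, Z))))))
  →10  S(S(S(mul(SSZ, add(SSSZ, Z)))))
  →11  S(S(S(add(add(SSSZ, Z), mul(SZ, add(SSSZ, Z))))))
  →12  S(S(S(add(S(add(SSZ, Z)), mul(SZ, add(SSSZ, Z))))))
  →13  S(S(S(S(add(add(SSZ, Z), mul(SZ, add(SSSZ, Z)))))))
  →14  S(S(S(S(add(S(add(SZ, Z)), mul(SZ, add(SSSZ, Z)))))))
  →15  S(S(S(S(S(add(add(SZ, Z), mul(SZ, add(SSSZ, Z))))))))
  →16  S(S(S(S(S(add(S(add(Z, Z)), mul(SZ, add(SSSZ, Z))))))))
  →17  S(S(S(S(S(S(add(add(Z, Z), mul(SZ, add(SSSZ, Z)))))))))
  →18  S(S(S(S(S(S(add(Z, mul(SZ, add(SSSZ, Z)))))))))
  →19  S(S(S(S(S(S(mul(SZ, add(SSSZ, Z))))))))
  →20  S(S(S(S(S(S(add(add(SSSZ, Z), mul(Z, add(SSSZ, Z)))))))))
  →21  S(S(S(S(S(S(add(S(add(SSZ, Z)), mul(Z, add(SSSZ, Z)))))))))
  →22  S(S(S(S(S(S(S(add(add(SSZ, Z), mul(Z, add(SSSZ, Z))))))))))
  →23  S(S(S(S(S(S(S(add(S(add(SZ, Z)), mul(Z, add(SSSZ, Z))))))))))
  →24  S(S(S(S(S(S(S(S(add(add(SZ, Z), mul(Z, add(SSSZ, Z)))))))))))
  →25  S(S(S(S(S(S(S(S(add(S(add(Z, Z)), mul(Z, add(SSSZ, Z)))))))))))
  →26  S(S(S(S(S(S(S(S(S(add(add(Z, Z), mul(Z, add(SSSZ, Z))))))))))))
  →27  S(S(S(S(S(S(S(S(S(add(Z, mul(Z, add(SSSZ, Z))))))))))))
  →28  S(S(S(S(S(S(S(S(S(mul(Z, add(SSSZ, Z)))))))))))
  →29  S^9(Z)

Answer: normal form = S^9(Z)  (in 29 steps)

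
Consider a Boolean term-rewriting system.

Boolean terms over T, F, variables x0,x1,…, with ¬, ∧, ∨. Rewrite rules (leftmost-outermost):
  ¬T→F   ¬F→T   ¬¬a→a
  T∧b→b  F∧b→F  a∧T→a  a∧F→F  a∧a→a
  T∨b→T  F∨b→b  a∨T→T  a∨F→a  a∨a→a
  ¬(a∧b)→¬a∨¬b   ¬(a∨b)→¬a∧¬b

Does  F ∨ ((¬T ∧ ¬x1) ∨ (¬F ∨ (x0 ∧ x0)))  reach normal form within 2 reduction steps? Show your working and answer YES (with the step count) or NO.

  start: F ∨ ((¬T ∧ ¬x1) ∨ (¬F ∨ (x0 ∧ x0)))
  [1] (¬T ∧ ¬x1) ∨ (¬F ∨ (x0 ∧ x0))
  [2] (F ∧ ¬x1) ∨ (¬F ∨ (x0 ∧ x0))

Answer: NO — after 2 steps the term is (F ∧ ¬x1) ∨ (¬F ∨ (x0 ∧ x0)), not yet normal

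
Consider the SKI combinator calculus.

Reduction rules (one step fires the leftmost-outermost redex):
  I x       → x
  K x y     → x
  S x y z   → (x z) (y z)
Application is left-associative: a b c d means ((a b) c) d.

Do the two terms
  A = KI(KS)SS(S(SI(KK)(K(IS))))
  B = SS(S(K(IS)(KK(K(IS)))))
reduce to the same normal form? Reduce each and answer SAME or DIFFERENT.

Term A:
  start: KI(KS)SS(S(SI(KK)(K(IS))))
  →1  ISS(S(SI(KK)(K(IS))))
  →2  SS(S(SI(KK)(K(IS))))
  →3  SS(S(I(K(IS))(KK(K(IS)))))
  →4  SS(S(K(IS)(KK(K(IS)))))
  →5  SS(S(IS))
  →6  SS(SS)

Term B:
  start: SS(S(K(IS)(KK(K(IS)))))
  →1  SS(S(IS))
  →2  SS(SS)

Answer: SAME — A ⇓ SS(SS), B ⇓ SS(SS)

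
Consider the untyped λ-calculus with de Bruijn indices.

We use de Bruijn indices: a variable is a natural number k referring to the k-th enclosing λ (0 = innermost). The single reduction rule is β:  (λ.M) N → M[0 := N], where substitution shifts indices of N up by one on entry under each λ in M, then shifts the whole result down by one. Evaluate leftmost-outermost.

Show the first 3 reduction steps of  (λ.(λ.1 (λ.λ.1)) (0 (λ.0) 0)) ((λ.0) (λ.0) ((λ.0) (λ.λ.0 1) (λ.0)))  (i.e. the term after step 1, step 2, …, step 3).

Answer: after 3 steps: (λ.0) ((λ.0) (λ.λ.0 1) (λ.0)) (λ.λ.1)

Derivation:
  start: (λ.(λ.1 (λ.λ.1)) (0 (λ.0) 0)) ((λ.0) (λ.0) ((λ.0) (λ.λ.0 1) (λ.0)))
  →1  (λ.(λ.0) (λ.0) ((λ.0) (λ.λ.0 1) (λ.0)) (λ.λ.1)) ((λ.0) (λ.0) ((λ.0) (λ.λ.0 1) (λ.0)) (λ.0) ((λ.0) (λ.0) ((λ.0) (λ.λ.0 1) (λ.0))))
  →2  (λ.0) (λ.0) ((λ.0) (λ.λ.0 1) (λ.0)) (λ.λ.1)
  →3  (λ.0) ((λ.0) (λ.λ.0 1) (λ.0)) (λ.λ.1)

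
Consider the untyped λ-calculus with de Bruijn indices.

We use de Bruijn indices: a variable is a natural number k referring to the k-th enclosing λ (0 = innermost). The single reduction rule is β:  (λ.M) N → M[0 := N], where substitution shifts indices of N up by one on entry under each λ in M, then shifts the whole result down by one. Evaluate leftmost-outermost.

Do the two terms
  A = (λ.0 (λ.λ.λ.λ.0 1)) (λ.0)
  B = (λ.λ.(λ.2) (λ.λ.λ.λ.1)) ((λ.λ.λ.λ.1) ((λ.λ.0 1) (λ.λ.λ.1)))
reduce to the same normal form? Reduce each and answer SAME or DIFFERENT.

Answer: DIFFERENT — A ⇓ λ.λ.λ.λ.0 1, B ⇓ λ.λ.λ.λ.1

Working:
Term A:
  start: (λ.0 (λ.λ.λ.λ.0 1)) (λ.0)
  [1] (λ.0) (λ.λ.λ.λ.0 1)
  [2] λ.λ.λ.λ.0 1

Term B:
  start: (λ.λ.(λ.2) (λ.λ.λ.λ.1)) ((λ.λ.λ.λ.1) ((λ.λ.0 1) (λ.λ.λ.1)))
  [1] λ.(λ.(λ.λ.λ.λ.1) ((λ.λ.0 1) (λ.λ.λ.1))) (λ.λ.λ.λ.1)
  [2] λ.(λ.λ.λ.λ.1) ((λ.λ.0 1) (λ.λ.λ.1))
  [3] λ.λ.λ.λ.1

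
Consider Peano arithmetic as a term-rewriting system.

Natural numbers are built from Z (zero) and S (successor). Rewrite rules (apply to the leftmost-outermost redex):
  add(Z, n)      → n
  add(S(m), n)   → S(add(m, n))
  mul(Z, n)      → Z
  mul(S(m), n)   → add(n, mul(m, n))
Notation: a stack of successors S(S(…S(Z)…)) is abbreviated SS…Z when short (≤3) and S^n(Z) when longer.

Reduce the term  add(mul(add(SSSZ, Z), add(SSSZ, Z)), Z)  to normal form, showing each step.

Answer: normal form = S^9(Z)  (in 42 steps)

Reduction:
  start: add(mul(add(SSSZ, Z), add(SSSZ, Z)), Z)
  step 1: add(mul(S(add(SSZ, Z)), add(SSSZ, Z)), Z)
  step 2: add(add(add(SSSZ, Z), mul(add(SSZ, Z), add(SSSZ, Z))), Z)
  step 3: add(add(S(add(SSZ, Z)), mul(add(SSZ, Z), add(SSSZ, Z))), Z)
  step 4: add(S(add(add(SSZ, Z), mul(add(SSZ, Z), add(SSSZ, Z)))), Z)
  step 5: S(add(add(add(SSZ, Z), mul(add(SSZ, Z), add(SSSZ, Z))), Z))
  step 6: S(add(add(S(add(SZ, Z)), mul(add(SSZ, Z), add(SSSZ, Z))), Z))
  step 7: S(add(S(add(add(SZ, Z), mul(add(SSZ, Z), add(SSSZ, Z)))), Z))
  step 8: S(S(add(add(add(SZ, Z), mul(add(SSZ, Z), add(SSSZ, Z))), Z)))
  step 9: S(S(add(add(S(add(Z, Z)), mul(add(SSZ, Z), add(SSSZ, Z))), Z)))
  step 10: S(S(add(S(add(add(Z, Z), mul(add(SSZ, Z), add(SSSZ, Z)))), Z)))
  step 11: S(S(S(add(add(add(Z, Z), mul(add(SSZ, Z), add(SSSZ, Z))), Z))))
  step 12: S(S(S(add(add(Z, mul(add(SSZ, Z), add(SSSZ, Z))), Z))))
  step 13: S(S(S(add(mul(add(SSZ, Z), add(SSSZ, Z)), Z))))
  step 14: S(S(S(add(mul(S(add(SZ, Z)), add(SSSZ, Z)), Z))))
  step 15: S(S(S(add(add(add(SSSZ, Z), mul(add(SZ, Z), add(SSSZ, Z))), Z))))
  step 16: S(S(S(add(add(S(add(SSZ, Z)), mul(add(SZ, Z), add(SSSZ, Z))), Z))))
  step 17: S(S(S(add(S(add(add(SSZ, Z), mul(add(SZ, Z), add(SSSZ, Z)))), Z))))
  step 18: S(S(S(S(add(add(add(SSZ, Z), mul(add(SZ, Z), add(SSSZ, Z))), Z)))))
  step 19: S(S(S(S(add(add(S(add(SZ, Z)), mul(add(SZ, Z), add(SSSZ, Z))), Z)))))
  step 20: S(S(S(S(add(S(add(add(SZ, Z), mul(add(SZ, Z), add(SSSZ, Z)))), Z)))))
  step 21: S(S(S(S(S(add(add(add(SZ, Z), mul(add(SZ, Z), add(SSSZ, Z))), Z))))))
  step 22: S(S(S(S(S(add(add(S(add(Z, Z)), mul(add(SZ, Z), add(SSSZ, Z))), Z))))))
  step 23: S(S(S(S(S(add(S(add(add(Z, Z), mul(add(SZ, Z), add(SSSZ, Z)))), Z))))))
  step 24: S(S(S(S(S(S(add(add(add(Z, Z), mul(add(SZ, Z), add(SSSZ, Z))), Z)))))))
  step 25: S(S(S(S(S(S(add(add(Z, mul(add(SZ, Z), add(SSSZ, Z))), Z)))))))
  step 26: S(S(S(S(S(S(add(mul(add(SZ, Z), add(SSSZ, Z)), Z)))))))
  step 27: S(S(S(S(S(S(add(mul(S(add(Z, Z)), add(SSSZ, Z)), Z)))))))
  step 28: S(S(S(S(S(S(add(add(add(SSSZ, Z), mul(add(Z, Z), add(SSSZ, Z))), Z)))))))
  step 29: S(S(S(S(S(S(add(add(S(add(SSZ, Z)), mul(add(Z, Z), add(SSSZ, Z))), Z)))))))
  step 30: S(S(S(S(S(S(add(S(add(add(SSZ, Z), mul(add(Z, Z), add(SSSZ, Z)))), Z)))))))
  step 31: S(S(S(S(S(S(S(add(add(add(SSZ, Z), mul(add(Z, Z), add(SSSZ, Z))), Z))))))))
  step 32: S(S(S(S(S(S(S(add(add(S(add(SZ, Z)), mul(add(Z, Z), add(SSSZ, Z))), Z))))))))
  step 33: S(S(S(S(S(S(S(add(S(add(add(SZ, Z), mul(add(Z, Z), add(SSSZ, Z)))), Z))))))))
  step 34: S(S(S(S(S(S(S(S(add(add(add(SZ, Z), mul(add(Z, Z), add(SSSZ, Z))), Z)))))))))
  step 35: S(S(S(S(S(S(S(S(add(add(S(add(Z, Z)), mul(add(Z, Z), add(SSSZ, Z))), Z)))))))))
  step 36: S(S(S(S(S(S(S(S(add(S(add(add(Z, Z), mul(add(Z, Z), add(SSSZ, Z)))), Z)))))))))
  step 37: S(S(S(S(S(S(S(S(S(add(add(add(Z, Z), mul(add(Z, Z), add(SSSZ, Z))), Z))))))))))
  step 38: S(S(S(S(S(S(S(S(S(add(add(Z, mul(add(Z, Z), add(SSSZ, Z))), Z))))))))))
  step 39: S(S(S(S(S(S(S(S(S(add(mul(add(Z, Z), add(SSSZ, Z)), Z))))))))))
  step 40: S(S(S(S(S(S(S(S(S(add(mul(Z, add(SSSZ, Z)), Z))))))))))
  step 41: S(S(S(S(S(S(S(S(S(add(Z, Z))))))))))
  step 42: S^9(Z)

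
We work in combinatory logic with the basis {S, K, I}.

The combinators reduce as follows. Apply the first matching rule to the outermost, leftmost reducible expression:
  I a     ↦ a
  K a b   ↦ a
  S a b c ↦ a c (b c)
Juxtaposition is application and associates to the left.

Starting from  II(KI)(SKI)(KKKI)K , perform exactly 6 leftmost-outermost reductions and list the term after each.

  start: II(KI)(SKI)(KKKI)K
  step 1: I(KI)(SKI)(KKKI)K
  step 2: KI(SKI)(KKKI)K
  step 3: I(KKKI)K
  step 4: KKKIK
  step 5: KIK
  step 6: I

Answer: after 6 steps: I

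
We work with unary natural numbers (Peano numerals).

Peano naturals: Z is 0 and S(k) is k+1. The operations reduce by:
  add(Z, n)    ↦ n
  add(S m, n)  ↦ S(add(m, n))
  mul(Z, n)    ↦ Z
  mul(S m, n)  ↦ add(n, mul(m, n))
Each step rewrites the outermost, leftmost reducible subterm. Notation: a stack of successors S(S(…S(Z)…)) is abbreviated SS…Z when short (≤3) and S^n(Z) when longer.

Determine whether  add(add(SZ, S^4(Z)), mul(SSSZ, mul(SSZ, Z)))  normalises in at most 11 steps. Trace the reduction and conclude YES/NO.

Answer: NO — after 11 steps the term is S(S(S(S(S(add(mul(SZ, Z), mul(SSZ, mul(SSZ, Z)))))))), not yet normal

Working:
  start: add(add(SZ, S^4(Z)), mul(SSSZ, mul(SSZ, Z)))
  step 1: add(S(add(Z, S^4(Z))), mul(SSSZ, mul(SSZ, Z)))
  step 2: S(add(add(Z, S^4(Z)), mul(SSSZ, mul(SSZ, Z))))
  step 3: S(add(S^4(Z), mul(SSSZ, mul(SSZ, Z))))
  step 4: S(S(add(SSSZ, mul(SSSZ, mul(SSZ, Z)))))
  step 5: S(S(S(add(SSZ, mul(SSSZ, mul(SSZ, Z))))))
  step 6: S(S(S(S(add(SZ, mul(SSSZ, mul(SSZ, Z)))))))
  step 7: S(S(S(S(S(add(Z, mul(SSSZ, mul(SSZ, Z))))))))
  step 8: S(S(S(S(S(mul(SSSZ, mul(SSZ, Z)))))))
  step 9: S(S(S(S(S(add(mul(SSZ, Z), mul(SSZ, mul(SSZ, Z))))))))
  step 10: S(S(S(S(S(add(add(Z, mul(SZ, Z)), mul(SSZ, mul(SSZ, Z))))))))
  step 11: S(S(S(S(S(add(mul(SZ, Z), mul(SSZ, mul(SSZ, Z))))))))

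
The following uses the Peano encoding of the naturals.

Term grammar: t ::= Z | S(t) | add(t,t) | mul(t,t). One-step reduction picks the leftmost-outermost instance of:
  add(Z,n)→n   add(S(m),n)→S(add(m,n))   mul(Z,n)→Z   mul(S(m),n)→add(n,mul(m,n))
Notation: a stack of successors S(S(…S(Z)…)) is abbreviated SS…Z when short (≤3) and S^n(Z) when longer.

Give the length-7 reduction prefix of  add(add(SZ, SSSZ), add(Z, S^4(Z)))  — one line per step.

  start: add(add(SZ, SSSZ), add(Z, S^4(Z)))
  step 1: add(S(add(Z, SSSZ)), add(Z, S^4(Z)))
  step 2: S(add(add(Z, SSSZ), add(Z, S^4(Z))))
  step 3: S(add(SSSZ, add(Z, S^4(Z))))
  step 4: S(S(add(SSZ, add(Z, S^4(Z)))))
  step 5: S(S(S(add(SZ, add(Z, S^4(Z))))))
  step 6: S(S(S(S(add(Z, add(Z, S^4(Z)))))))
  step 7: S(S(S(S(add(Z, S^4(Z))))))

Answer: after 7 steps: S(S(S(S(add(Z, S^4(Z))))))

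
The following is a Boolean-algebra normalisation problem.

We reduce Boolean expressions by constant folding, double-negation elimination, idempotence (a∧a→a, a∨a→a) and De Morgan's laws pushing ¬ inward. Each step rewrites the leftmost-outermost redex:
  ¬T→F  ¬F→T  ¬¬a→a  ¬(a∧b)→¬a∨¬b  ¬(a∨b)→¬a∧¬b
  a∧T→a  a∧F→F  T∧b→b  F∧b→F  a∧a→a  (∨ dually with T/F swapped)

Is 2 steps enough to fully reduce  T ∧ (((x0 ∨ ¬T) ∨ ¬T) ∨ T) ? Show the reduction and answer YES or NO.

Answer: YES — reaches normal form T in 2 ≤ 2 steps

Reduction:
  start: T ∧ (((x0 ∨ ¬T) ∨ ¬T) ∨ T)
  [1] ((x0 ∨ ¬T) ∨ ¬T) ∨ T
  [2] T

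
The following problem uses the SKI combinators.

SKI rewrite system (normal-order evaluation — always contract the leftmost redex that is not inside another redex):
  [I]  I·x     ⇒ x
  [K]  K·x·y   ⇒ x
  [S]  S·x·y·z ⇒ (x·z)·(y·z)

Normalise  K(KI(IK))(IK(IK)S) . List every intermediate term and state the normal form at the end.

Answer: normal form = I  (in 2 steps)

Working:
  start: K(KI(IK))(IK(IK)S)
  step 1: KI(IK)
  step 2: I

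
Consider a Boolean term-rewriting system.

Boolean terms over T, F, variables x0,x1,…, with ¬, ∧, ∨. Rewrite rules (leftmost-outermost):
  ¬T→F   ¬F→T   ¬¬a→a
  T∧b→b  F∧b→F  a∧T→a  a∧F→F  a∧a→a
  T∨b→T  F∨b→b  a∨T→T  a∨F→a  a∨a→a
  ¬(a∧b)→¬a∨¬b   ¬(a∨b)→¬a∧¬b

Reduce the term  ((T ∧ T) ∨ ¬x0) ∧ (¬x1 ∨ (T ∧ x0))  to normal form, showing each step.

  start: ((T ∧ T) ∨ ¬x0) ∧ (¬x1 ∨ (T ∧ x0))
  [1] (T ∨ ¬x0) ∧ (¬x1 ∨ (T ∧ x0))
  [2] T ∧ (¬x1 ∨ (T ∧ x0))
  [3] ¬x1 ∨ (T ∧ x0)
  [4] ¬x1 ∨ x0

Answer: normal form = ¬x1 ∨ x0  (in 4 steps)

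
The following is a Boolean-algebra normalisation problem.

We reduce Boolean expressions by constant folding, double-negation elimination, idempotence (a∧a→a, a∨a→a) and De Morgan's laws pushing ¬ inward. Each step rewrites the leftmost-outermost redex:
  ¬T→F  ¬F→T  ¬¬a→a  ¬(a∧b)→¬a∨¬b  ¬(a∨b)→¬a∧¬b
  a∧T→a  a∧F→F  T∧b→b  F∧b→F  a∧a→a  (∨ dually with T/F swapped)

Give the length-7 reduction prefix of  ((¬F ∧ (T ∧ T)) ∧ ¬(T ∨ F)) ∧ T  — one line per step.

  start: ((¬F ∧ (T ∧ T)) ∧ ¬(T ∨ F)) ∧ T
  →1  (¬F ∧ (T ∧ T)) ∧ ¬(T ∨ F)
  →2  (T ∧ (T ∧ T)) ∧ ¬(T ∨ F)
  →3  (T ∧ T) ∧ ¬(T ∨ F)
  →4  T ∧ ¬(T ∨ F)
  →5  ¬(T ∨ F)
  →6  ¬T ∧ ¬F
  →7  F ∧ ¬F

Answer: after 7 steps: F ∧ ¬F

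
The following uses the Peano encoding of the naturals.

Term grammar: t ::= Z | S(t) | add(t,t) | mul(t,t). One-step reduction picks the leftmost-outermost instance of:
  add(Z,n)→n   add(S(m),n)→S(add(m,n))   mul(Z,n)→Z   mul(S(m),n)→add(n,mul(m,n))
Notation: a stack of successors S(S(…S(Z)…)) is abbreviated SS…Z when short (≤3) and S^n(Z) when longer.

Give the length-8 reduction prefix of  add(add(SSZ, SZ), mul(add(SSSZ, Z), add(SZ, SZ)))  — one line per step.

Answer: after 8 steps: S(S(S(mul(S(add(SSZ, Z)), add(SZ, SZ)))))

Reduction:
  start: add(add(SSZ, SZ), mul(add(SSSZ, Z), add(SZ, SZ)))
  step 1: add(S(add(SZ, SZ)), mul(add(SSSZ, Z), add(SZ, SZ)))
  step 2: S(add(add(SZ, SZ), mul(add(SSSZ, Z), add(SZ, SZ))))
  step 3: S(add(S(add(Z, SZ)), mul(add(SSSZ, Z), add(SZ, SZ))))
  step 4: S(S(add(add(Z, SZ), mul(add(SSSZ, Z), add(SZ, SZ)))))
  step 5: S(S(add(SZ, mul(add(SSSZ, Z), add(SZ, SZ)))))
  step 6: S(S(S(add(Z, mul(add(SSSZ, Z), add(SZ, SZ))))))
  step 7: S(S(S(mul(add(SSSZ, Z), add(SZ, SZ)))))
  step 8: S(S(S(mul(S(add(SSZ, Z)), add(SZ, SZ)))))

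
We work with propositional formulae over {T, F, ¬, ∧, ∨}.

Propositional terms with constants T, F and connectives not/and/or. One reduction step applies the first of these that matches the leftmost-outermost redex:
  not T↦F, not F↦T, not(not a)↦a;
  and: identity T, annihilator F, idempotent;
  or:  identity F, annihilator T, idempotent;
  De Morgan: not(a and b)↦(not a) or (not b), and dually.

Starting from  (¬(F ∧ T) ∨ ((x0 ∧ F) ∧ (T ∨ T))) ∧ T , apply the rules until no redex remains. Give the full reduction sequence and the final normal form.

  start: (¬(F ∧ T) ∨ ((x0 ∧ F) ∧ (T ∨ T))) ∧ T
  →1  ¬(F ∧ T) ∨ ((x0 ∧ F) ∧ (T ∨ T))
  →2  (¬F ∨ ¬T) ∨ ((x0 ∧ F) ∧ (T ∨ T))
  →3  (T ∨ ¬T) ∨ ((x0 ∧ F) ∧ (T ∨ T))
  →4  T ∨ ((x0 ∧ F) ∧ (T ∨ T))
  →5  T

Answer: normal form = T  (in 5 steps)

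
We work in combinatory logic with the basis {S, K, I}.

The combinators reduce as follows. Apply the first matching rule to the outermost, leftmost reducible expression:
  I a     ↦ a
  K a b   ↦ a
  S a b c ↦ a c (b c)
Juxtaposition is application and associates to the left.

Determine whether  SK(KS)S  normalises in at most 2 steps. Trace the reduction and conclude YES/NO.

Answer: YES — reaches normal form S in 2 ≤ 2 steps

Working:
  start: SK(KS)S
  [1] KS(KSS)
  [2] S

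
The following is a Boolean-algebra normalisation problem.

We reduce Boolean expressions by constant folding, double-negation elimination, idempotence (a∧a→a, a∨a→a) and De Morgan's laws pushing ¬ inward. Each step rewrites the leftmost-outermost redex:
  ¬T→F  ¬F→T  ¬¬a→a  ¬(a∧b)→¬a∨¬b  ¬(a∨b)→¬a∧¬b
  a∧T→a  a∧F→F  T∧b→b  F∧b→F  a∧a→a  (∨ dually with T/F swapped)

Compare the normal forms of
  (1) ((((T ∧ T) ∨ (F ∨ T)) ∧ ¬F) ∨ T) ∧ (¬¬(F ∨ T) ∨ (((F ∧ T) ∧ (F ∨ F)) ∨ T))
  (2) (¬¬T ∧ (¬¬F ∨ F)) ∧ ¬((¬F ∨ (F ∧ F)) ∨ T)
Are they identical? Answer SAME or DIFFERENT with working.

Term A:
  start: ((((T ∧ T) ∨ (F ∨ T)) ∧ ¬F) ∨ T) ∧ (¬¬(F ∨ T) ∨ (((F ∧ T) ∧ (F ∨ F)) ∨ T))
  [1] T ∧ (¬¬(F ∨ T) ∨ (((F ∧ T) ∧ (F ∨ F)) ∨ T))
  [2] ¬¬(F ∨ T) ∨ (((F ∧ T) ∧ (F ∨ F)) ∨ T)
  [3] (F ∨ T) ∨ (((F ∧ T) ∧ (F ∨ F)) ∨ T)
  [4] T ∨ (((F ∧ T) ∧ (F ∨ F)) ∨ T)
  [5] T

Term B:
  start: (¬¬T ∧ (¬¬F ∨ F)) ∧ ¬((¬F ∨ (F ∧ F)) ∨ T)
  [1] (T ∧ (¬¬F ∨ F)) ∧ ¬((¬F ∨ (F ∧ F)) ∨ T)
  [2] (¬¬F ∨ F) ∧ ¬((¬F ∨ (F ∧ F)) ∨ T)
  [3] ¬¬F ∧ ¬((¬F ∨ (F ∧ F)) ∨ T)
  [4] F ∧ ¬((¬F ∨ (F ∧ F)) ∨ T)
  [5] F

Answer: DIFFERENT — A ⇓ T, B ⇓ F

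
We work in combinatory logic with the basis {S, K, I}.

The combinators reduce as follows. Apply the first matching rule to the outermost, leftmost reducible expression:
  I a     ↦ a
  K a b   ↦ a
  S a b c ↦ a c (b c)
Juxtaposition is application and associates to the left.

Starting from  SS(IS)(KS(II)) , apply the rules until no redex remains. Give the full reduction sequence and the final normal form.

Answer: normal form = SS(SS)  (in 4 steps)

Working:
  start: SS(IS)(KS(II))
  step 1: S(KS(II))(IS(KS(II)))
  step 2: SS(IS(KS(II)))
  step 3: SS(S(KS(II)))
  step 4: SS(SS)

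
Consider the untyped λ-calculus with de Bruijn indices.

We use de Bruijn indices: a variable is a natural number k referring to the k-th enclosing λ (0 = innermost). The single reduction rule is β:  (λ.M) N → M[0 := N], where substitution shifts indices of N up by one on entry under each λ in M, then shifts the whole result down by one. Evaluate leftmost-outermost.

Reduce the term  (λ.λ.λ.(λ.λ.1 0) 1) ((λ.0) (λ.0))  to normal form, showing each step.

  start: (λ.λ.λ.(λ.λ.1 0) 1) ((λ.0) (λ.0))
  step 1: λ.λ.(λ.λ.1 0) 1
  step 2: λ.λ.λ.2 0

Answer: normal form = λ.λ.λ.2 0  (in 2 steps)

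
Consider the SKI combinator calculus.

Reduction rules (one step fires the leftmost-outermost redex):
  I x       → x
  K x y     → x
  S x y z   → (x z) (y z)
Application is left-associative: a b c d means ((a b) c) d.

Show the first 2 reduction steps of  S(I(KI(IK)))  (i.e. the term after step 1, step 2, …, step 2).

  start: S(I(KI(IK)))
  [1] S(KI(IK))
  [2] SI

Answer: after 2 steps: SI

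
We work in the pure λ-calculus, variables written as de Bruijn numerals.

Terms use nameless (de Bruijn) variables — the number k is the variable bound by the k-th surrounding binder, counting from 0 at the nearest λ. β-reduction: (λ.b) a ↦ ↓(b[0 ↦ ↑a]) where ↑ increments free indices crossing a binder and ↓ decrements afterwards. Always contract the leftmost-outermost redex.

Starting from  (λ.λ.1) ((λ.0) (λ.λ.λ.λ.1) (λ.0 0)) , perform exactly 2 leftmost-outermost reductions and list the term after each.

Answer: after 2 steps: λ.(λ.λ.λ.λ.1) (λ.0 0)

Reduction:
  start: (λ.λ.1) ((λ.0) (λ.λ.λ.λ.1) (λ.0 0))
  [1] λ.(λ.0) (λ.λ.λ.λ.1) (λ.0 0)
  [2] λ.(λ.λ.λ.λ.1) (λ.0 0)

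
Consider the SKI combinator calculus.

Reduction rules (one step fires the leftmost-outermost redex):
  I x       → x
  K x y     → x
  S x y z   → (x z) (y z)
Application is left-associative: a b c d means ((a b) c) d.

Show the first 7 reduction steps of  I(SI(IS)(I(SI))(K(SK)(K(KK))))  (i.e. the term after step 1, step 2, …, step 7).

Answer: after 7 steps: SK(IS(I(SI))(K(SK)(K(KK))))

Derivation:
  start: I(SI(IS)(I(SI))(K(SK)(K(KK))))
  step 1: SI(IS)(I(SI))(K(SK)(K(KK)))
  step 2: I(I(SI))(IS(I(SI)))(K(SK)(K(KK)))
  step 3: I(SI)(IS(I(SI)))(K(SK)(K(KK)))
  step 4: SI(IS(I(SI)))(K(SK)(K(KK)))
  step 5: I(K(SK)(K(KK)))(IS(I(SI))(K(SK)(K(KK))))
  step 6: K(SK)(K(KK))(IS(I(SI))(K(SK)(K(KK))))
  step 7: SK(IS(I(SI))(K(SK)(K(KK))))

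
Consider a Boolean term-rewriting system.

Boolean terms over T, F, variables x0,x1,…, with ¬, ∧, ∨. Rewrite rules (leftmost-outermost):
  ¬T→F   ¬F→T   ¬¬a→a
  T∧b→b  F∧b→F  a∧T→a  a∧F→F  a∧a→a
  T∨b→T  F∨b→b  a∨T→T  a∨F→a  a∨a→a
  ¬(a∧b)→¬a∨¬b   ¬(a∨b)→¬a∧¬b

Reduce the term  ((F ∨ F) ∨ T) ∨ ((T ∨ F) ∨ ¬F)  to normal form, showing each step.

  start: ((F ∨ F) ∨ T) ∨ ((T ∨ F) ∨ ¬F)
  →1  T ∨ ((T ∨ F) ∨ ¬F)
  →2  T

Answer: normal form = T  (in 2 steps)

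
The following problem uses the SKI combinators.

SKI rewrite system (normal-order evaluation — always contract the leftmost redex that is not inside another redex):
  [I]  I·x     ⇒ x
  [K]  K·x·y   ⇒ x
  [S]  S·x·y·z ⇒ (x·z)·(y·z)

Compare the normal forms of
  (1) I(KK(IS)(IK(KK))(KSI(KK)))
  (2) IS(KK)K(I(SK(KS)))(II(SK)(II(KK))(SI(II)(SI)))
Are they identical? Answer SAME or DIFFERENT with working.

Term A:
  start: I(KK(IS)(IK(KK))(KSI(KK)))
  step 1: KK(IS)(IK(KK))(KSI(KK))
  step 2: K(IK(KK))(KSI(KK))
  step 3: IK(KK)
  step 4: K(KK)

Term B:
  start: IS(KK)K(I(SK(KS)))(II(SK)(II(KK))(SI(II)(SI)))
  step 1: S(KK)K(I(SK(KS)))(II(SK)(II(KK))(SI(II)(SI)))
  step 2: KK(I(SK(KS)))(K(I(SK(KS))))(II(SK)(II(KK))(SI(II)(SI)))
  step 3: K(K(I(SK(KS))))(II(SK)(II(KK))(SI(II)(SI)))
  step 4: K(I(SK(KS)))
  step 5: K(SK(KS))

Answer: DIFFERENT — A ⇓ K(KK), B ⇓ K(SK(KS))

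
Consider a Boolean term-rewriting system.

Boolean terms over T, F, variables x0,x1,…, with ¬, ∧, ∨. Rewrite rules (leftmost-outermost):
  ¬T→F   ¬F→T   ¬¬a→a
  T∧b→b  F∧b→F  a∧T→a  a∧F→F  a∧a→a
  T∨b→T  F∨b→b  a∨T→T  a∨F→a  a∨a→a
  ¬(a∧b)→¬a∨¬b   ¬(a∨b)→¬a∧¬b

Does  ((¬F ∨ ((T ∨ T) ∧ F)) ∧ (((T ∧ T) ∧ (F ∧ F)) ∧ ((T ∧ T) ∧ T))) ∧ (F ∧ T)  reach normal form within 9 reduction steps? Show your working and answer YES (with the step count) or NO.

  start: ((¬F ∨ ((T ∨ T) ∧ F)) ∧ (((T ∧ T) ∧ (F ∧ F)) ∧ ((T ∧ T) ∧ T))) ∧ (F ∧ T)
  →1  ((T ∨ ((T ∨ T) ∧ F)) ∧ (((T ∧ T) ∧ (F ∧ F)) ∧ ((T ∧ T) ∧ T))) ∧ (F ∧ T)
  →2  (T ∧ (((T ∧ T) ∧ (F ∧ F)) ∧ ((T ∧ T) ∧ T))) ∧ (F ∧ T)
  →3  (((T ∧ T) ∧ (F ∧ F)) ∧ ((T ∧ T) ∧ T)) ∧ (F ∧ T)
  →4  ((T ∧ (F ∧ F)) ∧ ((T ∧ T) ∧ T)) ∧ (F ∧ T)
  →5  ((F ∧ F) ∧ ((T ∧ T) ∧ T)) ∧ (F ∧ T)
  →6  (F ∧ ((T ∧ T) ∧ T)) ∧ (F ∧ T)
  →7  F ∧ (F ∧ T)
  →8  F

Answer: YES — reaches normal form F in 8 ≤ 9 steps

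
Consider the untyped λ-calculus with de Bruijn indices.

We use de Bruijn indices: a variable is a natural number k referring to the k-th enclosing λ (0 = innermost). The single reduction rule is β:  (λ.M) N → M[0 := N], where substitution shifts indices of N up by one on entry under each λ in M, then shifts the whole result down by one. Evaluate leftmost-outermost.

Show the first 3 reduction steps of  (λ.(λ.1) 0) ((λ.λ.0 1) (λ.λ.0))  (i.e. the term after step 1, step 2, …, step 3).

  start: (λ.(λ.1) 0) ((λ.λ.0 1) (λ.λ.0))
  step 1: (λ.(λ.λ.0 1) (λ.λ.0)) ((λ.λ.0 1) (λ.λ.0))
  step 2: (λ.λ.0 1) (λ.λ.0)
  step 3: λ.0 (λ.λ.0)

Answer: after 3 steps: λ.0 (λ.λ.0)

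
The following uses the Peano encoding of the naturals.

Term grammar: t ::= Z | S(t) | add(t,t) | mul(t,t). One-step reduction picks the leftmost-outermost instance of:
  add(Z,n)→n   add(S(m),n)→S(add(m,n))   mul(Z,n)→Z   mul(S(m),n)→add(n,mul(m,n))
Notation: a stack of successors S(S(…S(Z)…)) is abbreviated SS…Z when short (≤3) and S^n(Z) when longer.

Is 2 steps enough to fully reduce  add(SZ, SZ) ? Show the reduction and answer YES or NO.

Answer: YES — reaches normal form SSZ in 2 ≤ 2 steps

Reduction:
  start: add(SZ, SZ)
  →1  S(add(Z, SZ))
  →2  SSZ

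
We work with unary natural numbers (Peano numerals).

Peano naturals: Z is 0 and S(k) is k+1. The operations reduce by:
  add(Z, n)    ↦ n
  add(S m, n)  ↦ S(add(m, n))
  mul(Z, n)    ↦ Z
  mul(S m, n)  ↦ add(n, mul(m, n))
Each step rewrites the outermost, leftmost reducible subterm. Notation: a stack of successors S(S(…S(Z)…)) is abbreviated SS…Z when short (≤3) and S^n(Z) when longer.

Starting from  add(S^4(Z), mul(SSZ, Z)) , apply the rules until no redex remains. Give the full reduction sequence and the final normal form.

Answer: normal form = S^4(Z)  (in 10 steps)

Working:
  start: add(S^4(Z), mul(SSZ, Z))
  →1  S(add(SSSZ, mul(SSZ, Z)))
  →2  S(S(add(SSZ, mul(SSZ, Z))))
  →3  S(S(S(add(SZ, mul(SSZ, Z)))))
  →4  S(S(S(S(add(Z, mul(SSZ, Z))))))
  →5  S(S(S(S(mul(SSZ, Z)))))
  →6  S(S(S(S(add(Z, mul(SZ, Z))))))
  →7  S(S(S(S(mul(SZ, Z)))))
  →8  S(S(S(S(add(Z, mul(Z, Z))))))
  →9  S(S(S(S(mul(Z, Z)))))
  →10  S^4(Z)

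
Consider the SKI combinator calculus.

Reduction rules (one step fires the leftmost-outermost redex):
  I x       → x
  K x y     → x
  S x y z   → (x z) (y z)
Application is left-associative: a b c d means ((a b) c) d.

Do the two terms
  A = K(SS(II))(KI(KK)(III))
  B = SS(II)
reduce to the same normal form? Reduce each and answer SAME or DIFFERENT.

Term A:
  start: K(SS(II))(KI(KK)(III))
  [1] SS(II)
  [2] SSI

Term B:
  start: SS(II)
  [1] SSI

Answer: SAME — A ⇓ SSI, B ⇓ SSI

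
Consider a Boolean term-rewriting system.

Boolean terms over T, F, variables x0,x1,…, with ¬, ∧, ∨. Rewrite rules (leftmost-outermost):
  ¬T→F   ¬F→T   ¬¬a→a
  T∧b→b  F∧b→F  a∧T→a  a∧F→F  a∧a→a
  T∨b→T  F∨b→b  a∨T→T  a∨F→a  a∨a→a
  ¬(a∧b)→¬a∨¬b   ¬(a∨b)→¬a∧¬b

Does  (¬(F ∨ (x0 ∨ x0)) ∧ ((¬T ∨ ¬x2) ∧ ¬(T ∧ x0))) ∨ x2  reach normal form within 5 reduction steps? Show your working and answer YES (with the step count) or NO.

  start: (¬(F ∨ (x0 ∨ x0)) ∧ ((¬T ∨ ¬x2) ∧ ¬(T ∧ x0))) ∨ x2
  →1  ((¬F ∧ ¬(x0 ∨ x0)) ∧ ((¬T ∨ ¬x2) ∧ ¬(T ∧ x0))) ∨ x2
  →2  ((T ∧ ¬(x0 ∨ x0)) ∧ ((¬T ∨ ¬x2) ∧ ¬(T ∧ x0))) ∨ x2
  →3  (¬(x0 ∨ x0) ∧ ((¬T ∨ ¬x2) ∧ ¬(T ∧ x0))) ∨ x2
  →4  ((¬x0 ∧ ¬x0) ∧ ((¬T ∨ ¬x2) ∧ ¬(T ∧ x0))) ∨ x2
  →5  (¬x0 ∧ ((¬T ∨ ¬x2) ∧ ¬(T ∧ x0))) ∨ x2

Answer: NO — after 5 steps the term is (¬x0 ∧ ((¬T ∨ ¬x2) ∧ ¬(T ∧ x0))) ∨ x2, not yet normal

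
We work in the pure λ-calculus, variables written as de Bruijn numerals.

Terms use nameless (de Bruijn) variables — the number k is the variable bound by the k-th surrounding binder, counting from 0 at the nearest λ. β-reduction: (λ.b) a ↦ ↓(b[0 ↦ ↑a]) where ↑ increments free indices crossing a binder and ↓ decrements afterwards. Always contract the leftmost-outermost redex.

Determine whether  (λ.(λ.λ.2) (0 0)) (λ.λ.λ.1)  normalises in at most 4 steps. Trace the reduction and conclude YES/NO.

Answer: YES — reaches normal form λ.λ.λ.λ.1 in 2 ≤ 4 steps

Derivation:
  start: (λ.(λ.λ.2) (0 0)) (λ.λ.λ.1)
  →1  (λ.λ.λ.λ.λ.1) ((λ.λ.λ.1) (λ.λ.λ.1))
  →2  λ.λ.λ.λ.1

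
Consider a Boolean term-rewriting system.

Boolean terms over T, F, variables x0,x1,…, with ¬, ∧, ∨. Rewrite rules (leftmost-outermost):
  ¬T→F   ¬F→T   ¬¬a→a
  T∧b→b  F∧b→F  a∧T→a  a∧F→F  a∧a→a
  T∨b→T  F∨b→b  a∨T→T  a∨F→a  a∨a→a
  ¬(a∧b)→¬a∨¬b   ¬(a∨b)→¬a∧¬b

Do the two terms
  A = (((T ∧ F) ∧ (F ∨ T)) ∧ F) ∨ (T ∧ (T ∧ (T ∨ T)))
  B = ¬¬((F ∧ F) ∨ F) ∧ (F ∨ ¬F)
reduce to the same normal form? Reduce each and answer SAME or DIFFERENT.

Term A:
  start: (((T ∧ F) ∧ (F ∨ T)) ∧ F) ∨ (T ∧ (T ∧ (T ∨ T)))
  [1] F ∨ (T ∧ (T ∧ (T ∨ T)))
  [2] T ∧ (T ∧ (T ∨ T))
  [3] T ∧ (T ∨ T)
  [4] T ∨ T
  [5] T

Term B:
  start: ¬¬((F ∧ F) ∨ F) ∧ (F ∨ ¬F)
  [1] ((F ∧ F) ∨ F) ∧ (F ∨ ¬F)
  [2] (F ∧ F) ∧ (F ∨ ¬F)
  [3] F ∧ (F ∨ ¬F)
  [4] F

Answer: DIFFERENT — A ⇓ T, B ⇓ F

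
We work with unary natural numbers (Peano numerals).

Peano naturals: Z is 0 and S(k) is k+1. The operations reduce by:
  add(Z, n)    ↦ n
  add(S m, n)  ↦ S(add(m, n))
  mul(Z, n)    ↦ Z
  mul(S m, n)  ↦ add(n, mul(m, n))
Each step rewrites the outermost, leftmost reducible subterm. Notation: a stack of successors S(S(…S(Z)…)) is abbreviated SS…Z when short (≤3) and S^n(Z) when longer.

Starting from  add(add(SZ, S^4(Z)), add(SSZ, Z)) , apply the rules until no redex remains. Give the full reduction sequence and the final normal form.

Answer: normal form = S^7(Z)  (in 11 steps)

Working:
  start: add(add(SZ, S^4(Z)), add(SSZ, Z))
  →1  add(S(add(Z, S^4(Z))), add(SSZ, Z))
  →2  S(add(add(Z, S^4(Z)), add(SSZ, Z)))
  →3  S(add(S^4(Z), add(SSZ, Z)))
  →4  S(S(add(SSSZ, add(SSZ, Z))))
  →5  S(S(S(add(SSZ, add(SSZ, Z)))))
  →6  S(S(S(S(add(SZ, add(SSZ, Z))))))
  →7  S(S(S(S(S(add(Z, add(SSZ, Z)))))))
  →8  S(S(S(S(S(add(SSZ, Z))))))
  →9  S(S(S(S(S(S(add(SZ, Z)))))))
  →10  S(S(S(S(S(S(S(add(Z, Z))))))))
  →11  S^7(Z)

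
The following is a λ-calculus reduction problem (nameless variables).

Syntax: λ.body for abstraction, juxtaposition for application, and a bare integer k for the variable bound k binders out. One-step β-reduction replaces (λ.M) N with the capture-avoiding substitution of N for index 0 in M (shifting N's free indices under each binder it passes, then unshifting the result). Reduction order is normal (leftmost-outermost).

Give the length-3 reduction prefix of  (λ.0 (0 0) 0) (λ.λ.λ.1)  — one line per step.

  start: (λ.0 (0 0) 0) (λ.λ.λ.1)
  [1] (λ.λ.λ.1) ((λ.λ.λ.1) (λ.λ.λ.1)) (λ.λ.λ.1)
  [2] (λ.λ.1) (λ.λ.λ.1)
  [3] λ.λ.λ.λ.1

Answer: after 3 steps: λ.λ.λ.λ.1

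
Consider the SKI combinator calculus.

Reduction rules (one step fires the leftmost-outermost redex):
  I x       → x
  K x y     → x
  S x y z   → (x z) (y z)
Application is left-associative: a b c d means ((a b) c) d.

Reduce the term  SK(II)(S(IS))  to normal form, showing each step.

  start: SK(II)(S(IS))
  →1  K(S(IS))(II(S(IS)))
  →2  S(IS)
  →3  SS

Answer: normal form = SS  (in 3 steps)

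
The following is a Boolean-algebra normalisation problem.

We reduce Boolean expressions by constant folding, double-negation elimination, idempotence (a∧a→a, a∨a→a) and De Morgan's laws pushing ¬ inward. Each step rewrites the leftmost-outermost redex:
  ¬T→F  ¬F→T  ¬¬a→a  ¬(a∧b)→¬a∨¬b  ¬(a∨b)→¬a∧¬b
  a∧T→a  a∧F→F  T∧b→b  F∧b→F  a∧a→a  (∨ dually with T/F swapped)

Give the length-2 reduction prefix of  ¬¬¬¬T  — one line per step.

  start: ¬¬¬¬T
  →1  ¬¬T
  →2  T

Answer: after 2 steps: T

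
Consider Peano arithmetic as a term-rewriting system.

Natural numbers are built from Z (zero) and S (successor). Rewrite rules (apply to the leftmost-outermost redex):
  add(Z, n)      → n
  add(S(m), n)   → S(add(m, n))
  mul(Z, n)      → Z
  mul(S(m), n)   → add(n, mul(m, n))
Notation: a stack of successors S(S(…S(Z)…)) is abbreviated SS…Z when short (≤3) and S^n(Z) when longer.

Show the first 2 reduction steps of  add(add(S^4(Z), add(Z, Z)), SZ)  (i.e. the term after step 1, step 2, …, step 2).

  start: add(add(S^4(Z), add(Z, Z)), SZ)
  →1  add(S(add(SSSZ, add(Z, Z))), SZ)
  →2  S(add(add(SSSZ, add(Z, Z)), SZ))

Answer: after 2 steps: S(add(add(SSSZ, add(Z, Z)), SZ))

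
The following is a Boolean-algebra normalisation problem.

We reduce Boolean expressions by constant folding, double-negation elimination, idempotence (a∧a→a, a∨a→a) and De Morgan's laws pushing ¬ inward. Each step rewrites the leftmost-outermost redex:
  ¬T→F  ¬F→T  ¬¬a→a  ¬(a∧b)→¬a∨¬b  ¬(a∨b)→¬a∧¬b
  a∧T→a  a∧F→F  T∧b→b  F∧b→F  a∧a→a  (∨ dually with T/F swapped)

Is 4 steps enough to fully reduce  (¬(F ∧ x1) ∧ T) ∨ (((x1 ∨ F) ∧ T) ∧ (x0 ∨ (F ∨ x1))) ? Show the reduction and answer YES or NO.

Answer: NO — after 4 steps the term is T ∨ (((x1 ∨ F) ∧ T) ∧ (x0 ∨ (F ∨ x1))), not yet normal

Reduction:
  start: (¬(F ∧ x1) ∧ T) ∨ (((x1 ∨ F) ∧ T) ∧ (x0 ∨ (F ∨ x1)))
  step 1: ¬(F ∧ x1) ∨ (((x1 ∨ F) ∧ T) ∧ (x0 ∨ (F ∨ x1)))
  step 2: (¬F ∨ ¬x1) ∨ (((x1 ∨ F) ∧ T) ∧ (x0 ∨ (F ∨ x1)))
  step 3: (T ∨ ¬x1) ∨ (((x1 ∨ F) ∧ T) ∧ (x0 ∨ (F ∨ x1)))
  step 4: T ∨ (((x1 ∨ F) ∧ T) ∧ (x0 ∨ (F ∨ x1)))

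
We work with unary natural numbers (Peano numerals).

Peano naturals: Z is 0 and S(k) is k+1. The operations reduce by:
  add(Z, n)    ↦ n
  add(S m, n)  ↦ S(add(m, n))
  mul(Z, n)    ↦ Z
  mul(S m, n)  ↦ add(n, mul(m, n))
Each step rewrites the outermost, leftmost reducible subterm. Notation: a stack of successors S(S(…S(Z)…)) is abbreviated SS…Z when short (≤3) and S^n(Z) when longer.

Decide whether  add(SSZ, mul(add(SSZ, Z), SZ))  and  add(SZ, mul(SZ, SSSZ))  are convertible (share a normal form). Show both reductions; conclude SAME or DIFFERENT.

Answer: SAME — A ⇓ S^4(Z), B ⇓ S^4(Z)

Reduction:
Term A:
  start: add(SSZ, mul(add(SSZ, Z), SZ))
  [1] S(add(SZ, mul(add(SSZ, Z), SZ)))
  [2] S(S(add(Z, mul(add(SSZ, Z), SZ))))
  [3] S(S(mul(add(SSZ, Z), SZ)))
  [4] S(S(mul(S(add(SZ, Z)), SZ)))
  [5] S(S(add(SZ, mul(add(SZ, Z), SZ))))
  [6] S(S(S(add(Z, mul(add(SZ, Z), SZ)))))
  [7] S(S(S(mul(add(SZ, Z), SZ))))
  [8] S(S(S(mul(S(add(Z, Z)), SZ))))
  [9] S(S(S(add(SZ, mul(add(Z, Z), SZ)))))
  [10] S(S(S(S(add(Z, mul(add(Z, Z), SZ))))))
  [11] S(S(S(S(mul(add(Z, Z), SZ)))))
  [12] S(S(S(S(mul(Z, SZ)))))
  [13] S^4(Z)

Term B:
  start: add(SZ, mul(SZ, SSSZ))
  [1] S(add(Z, mul(SZ, SSSZ)))
  [2] S(mul(SZ, SSSZ))
  [3] S(add(SSSZ, mul(Z, SSSZ)))
  [4] S(S(add(SSZ, mul(Z, SSSZ))))
  [5] S(S(S(add(SZ, mul(Z, SSSZ)))))
  [6] S(S(S(S(add(Z, mul(Z, SSSZ))))))
  [7] S(S(S(S(mul(Z, SSSZ)))))
  [8] S^4(Z)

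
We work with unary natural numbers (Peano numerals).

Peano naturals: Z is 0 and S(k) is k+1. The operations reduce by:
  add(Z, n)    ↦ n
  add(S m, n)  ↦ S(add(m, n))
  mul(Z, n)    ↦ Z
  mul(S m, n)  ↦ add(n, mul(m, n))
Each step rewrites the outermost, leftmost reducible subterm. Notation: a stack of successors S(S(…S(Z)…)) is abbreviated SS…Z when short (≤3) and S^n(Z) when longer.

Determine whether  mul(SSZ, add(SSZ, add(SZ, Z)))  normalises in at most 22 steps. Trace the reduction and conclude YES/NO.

  start: mul(SSZ, add(SSZ, add(SZ, Z)))
  →1  add(add(SSZ, add(SZ, Z)), mul(SZ, add(SSZ, add(SZ, Z))))
  →2  add(S(add(SZ, add(SZ, Z))), mul(SZ, add(SSZ, add(SZ, Z))))
  →3  S(add(add(SZ, add(SZ, Z)), mul(SZ, add(SSZ, add(SZ, Z)))))
  →4  S(add(S(add(Z, add(SZ, Z))), mul(SZ, add(SSZ, add(SZ, Z)))))
  →5  S(S(add(add(Z, add(SZ, Z)), mul(SZ, add(SSZ, add(SZ, Z))))))
  →6  S(S(add(add(SZ, Z), mul(SZ, add(SSZ, add(SZ, Z))))))
  →7  S(S(add(S(add(Z, Z)), mul(SZ, add(SSZ, add(SZ, Z))))))
  →8  S(S(S(add(add(Z, Z), mul(SZ, add(SSZ, add(SZ, Z)))))))
  →9  S(S(S(add(Z, mul(SZ, add(SSZ, add(SZ, Z)))))))
  →10  S(S(S(mul(SZ, add(SSZ, add(SZ, Z))))))
  →11  S(S(S(add(add(SSZ, add(SZ, Z)), mul(Z, add(SSZ, add(SZ, Z)))))))
  →12  S(S(S(add(S(add(SZ, add(SZ, Z))), mul(Z, add(SSZ, add(SZ, Z)))))))
  →13  S(S(S(S(add(add(SZ, add(SZ, Z)), mul(Z, add(SSZ, add(SZ, Z))))))))
  →14  S(S(S(S(add(S(add(Z, add(SZ, Z))), mul(Z, add(SSZ, add(SZ, Z))))))))
  →15  S(S(S(S(S(add(add(Z, add(SZ, Z)), mul(Z, add(SSZ, add(SZ, Z)))))))))
  →16  S(S(S(S(S(add(add(SZ, Z), mul(Z, add(SSZ, add(SZ, Z)))))))))
  →17  S(S(S(S(S(add(S(add(Z, Z)), mul(Z, add(SSZ, add(SZ, Z)))))))))
  →18  S(S(S(S(S(S(add(add(Z, Z), mul(Z, add(SSZ, add(SZ, Z))))))))))
  →19  S(S(S(S(S(S(add(Z, mul(Z, add(SSZ, add(SZ, Z))))))))))
  →20  S(S(S(S(S(S(mul(Z, add(SSZ, add(SZ, Z)))))))))
  →21  S^6(Z)

Answer: YES — reaches normal form S^6(Z) in 21 ≤ 22 steps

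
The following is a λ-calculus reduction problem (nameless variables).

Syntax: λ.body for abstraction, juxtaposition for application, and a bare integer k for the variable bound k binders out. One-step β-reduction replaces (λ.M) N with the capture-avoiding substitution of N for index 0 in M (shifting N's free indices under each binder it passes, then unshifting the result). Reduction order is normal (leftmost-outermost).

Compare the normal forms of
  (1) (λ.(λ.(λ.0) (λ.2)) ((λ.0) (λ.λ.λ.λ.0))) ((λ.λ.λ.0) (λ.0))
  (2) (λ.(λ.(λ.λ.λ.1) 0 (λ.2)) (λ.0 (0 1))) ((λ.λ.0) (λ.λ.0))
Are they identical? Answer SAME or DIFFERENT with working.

Answer: SAME — A ⇓ λ.λ.λ.0, B ⇓ λ.λ.λ.0

Working:
Term A:
  start: (λ.(λ.(λ.0) (λ.2)) ((λ.0) (λ.λ.λ.λ.0))) ((λ.λ.λ.0) (λ.0))
  step 1: (λ.(λ.0) (λ.(λ.λ.λ.0) (λ.0))) ((λ.0) (λ.λ.λ.λ.0))
  step 2: (λ.0) (λ.(λ.λ.λ.0) (λ.0))
  step 3: λ.(λ.λ.λ.0) (λ.0)
  step 4: λ.λ.λ.0

Term B:
  start: (λ.(λ.(λ.λ.λ.1) 0 (λ.2)) (λ.0 (0 1))) ((λ.λ.0) (λ.λ.0))
  step 1: (λ.(λ.λ.λ.1) 0 (λ.(λ.λ.0) (λ.λ.0))) (λ.0 (0 ((λ.λ.0) (λ.λ.0))))
  step 2: (λ.λ.λ.1) (λ.0 (0 ((λ.λ.0) (λ.λ.0)))) (λ.(λ.λ.0) (λ.λ.0))
  step 3: (λ.λ.1) (λ.(λ.λ.0) (λ.λ.0))
  step 4: λ.λ.(λ.λ.0) (λ.λ.0)
  step 5: λ.λ.λ.0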